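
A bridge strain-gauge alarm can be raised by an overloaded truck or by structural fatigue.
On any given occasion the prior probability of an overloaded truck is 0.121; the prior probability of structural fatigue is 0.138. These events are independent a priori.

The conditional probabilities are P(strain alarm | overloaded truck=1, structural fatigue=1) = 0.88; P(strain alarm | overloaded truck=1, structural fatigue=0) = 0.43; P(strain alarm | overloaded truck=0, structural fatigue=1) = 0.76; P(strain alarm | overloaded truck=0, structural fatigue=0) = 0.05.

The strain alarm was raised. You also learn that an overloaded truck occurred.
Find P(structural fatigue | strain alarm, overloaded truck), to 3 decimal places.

P(structural fatigue | strain alarm, overloaded truck) ≈ 0.247

Sum P(strain alarm|·) weighted by the priors over both values of structural fatigue:
  P(strain alarm | overloaded truck) = 0.43×0.862 + 0.88×0.138
        = 0.370660 + 0.121440 = 0.492100
The terms with structural fatigue present sum to 0.121440, so
  P(structural fatigue | strain alarm, overloaded truck) = 0.121440 / 0.492100 ≈ 0.247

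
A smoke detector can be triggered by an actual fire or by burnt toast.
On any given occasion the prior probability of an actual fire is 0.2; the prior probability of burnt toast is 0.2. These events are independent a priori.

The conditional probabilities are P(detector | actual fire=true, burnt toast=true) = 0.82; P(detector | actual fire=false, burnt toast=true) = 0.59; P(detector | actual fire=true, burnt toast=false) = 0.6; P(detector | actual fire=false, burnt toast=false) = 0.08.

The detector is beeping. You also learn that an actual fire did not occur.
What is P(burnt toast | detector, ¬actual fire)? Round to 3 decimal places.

P(burnt toast | detector, ¬actual fire) ≈ 0.648

P(detector | ¬actual fire) = 0.08·0.8 + 0.59·0.2 = 0.064000 + 0.118000 = 0.182000
Of this, 0.118000 comes from 0.59·0.2 (the burnt toast=true cases).
So P(burnt toast | detector, ¬actual fire) = 0.118000/0.182000 ≈ 0.648.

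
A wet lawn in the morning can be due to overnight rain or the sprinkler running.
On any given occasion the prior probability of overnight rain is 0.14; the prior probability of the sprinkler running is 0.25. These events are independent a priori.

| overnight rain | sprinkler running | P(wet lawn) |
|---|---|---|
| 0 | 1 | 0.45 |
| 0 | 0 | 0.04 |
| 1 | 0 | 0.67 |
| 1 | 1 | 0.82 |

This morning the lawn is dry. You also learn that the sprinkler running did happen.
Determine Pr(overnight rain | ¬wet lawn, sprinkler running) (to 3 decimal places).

Pr(overnight rain | ¬wet lawn, sprinkler running) ≈ 0.051

Enumerate both values of overnight rain and weight by the priors:
  P(¬wet lawn | sprinkler running) = 0.55*0.86 + 0.18*0.14
        = 0.473000 + 0.025200 = 0.498200
Configurations with overnight rain contribute 0.025200, so
  P(overnight rain | ¬wet lawn, sprinkler running) = 0.025200 / 0.498200 ≈ 0.051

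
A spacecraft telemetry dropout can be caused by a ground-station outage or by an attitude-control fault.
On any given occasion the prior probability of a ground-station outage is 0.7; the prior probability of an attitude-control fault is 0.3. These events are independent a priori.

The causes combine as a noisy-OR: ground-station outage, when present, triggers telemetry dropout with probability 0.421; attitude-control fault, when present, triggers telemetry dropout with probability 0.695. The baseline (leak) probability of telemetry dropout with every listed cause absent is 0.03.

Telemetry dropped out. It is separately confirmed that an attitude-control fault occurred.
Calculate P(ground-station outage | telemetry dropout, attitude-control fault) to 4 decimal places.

P(ground-station outage | telemetry dropout, attitude-control fault) ≈ 0.7331

Under noisy-OR, P(telemetry dropout | causes) = 1 − (1−0.03)·∏(1−qᵢ) over the active causes.
P(telemetry dropout | attitude-control fault) = 0.70415*0.3 + 0.828703*0.7 = 0.211245 + 0.580092 = 0.791337
Restricting to configurations with ground-station outage present: 0.828703*0.7 = 0.580092.
So P(ground-station outage | telemetry dropout, attitude-control fault) = 0.580092/0.791337 ≈ 0.7331.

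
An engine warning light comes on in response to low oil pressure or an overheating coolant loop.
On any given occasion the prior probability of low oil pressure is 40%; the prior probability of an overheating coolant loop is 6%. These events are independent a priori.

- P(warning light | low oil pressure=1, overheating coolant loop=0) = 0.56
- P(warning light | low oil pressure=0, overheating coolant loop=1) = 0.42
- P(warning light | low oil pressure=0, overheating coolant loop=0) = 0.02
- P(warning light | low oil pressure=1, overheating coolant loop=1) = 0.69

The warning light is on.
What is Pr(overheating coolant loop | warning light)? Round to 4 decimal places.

Pr(overheating coolant loop | warning light) ≈ 0.1250

P(warning light) = 0.02·0.6·0.94 + 0.42·0.6·0.06 + 0.56·0.4·0.94 + 0.69·0.4·0.06 = 0.011280 + 0.015120 + 0.210560 + 0.016560 = 0.253520
The overheating coolant loop-present share is 0.015120 + 0.016560 = 0.031680.
So P(overheating coolant loop | warning light) = 0.031680/0.253520 ≈ 0.1250.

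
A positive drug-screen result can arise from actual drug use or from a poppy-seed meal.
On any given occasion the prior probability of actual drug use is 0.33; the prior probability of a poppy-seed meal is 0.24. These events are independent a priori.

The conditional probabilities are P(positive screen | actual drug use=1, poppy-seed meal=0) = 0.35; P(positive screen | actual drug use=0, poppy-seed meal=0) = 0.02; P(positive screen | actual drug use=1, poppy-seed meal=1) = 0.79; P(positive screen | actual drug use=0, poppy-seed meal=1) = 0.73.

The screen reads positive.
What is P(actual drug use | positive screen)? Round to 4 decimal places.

P(actual drug use | positive screen) ≈ 0.5410

Weight on actual drug use=true, given the evidence: 0.087780 + 0.062568 = 0.150348
The normalizing constant is 0.02×0.67×0.76 + 0.73×0.67×0.24 + 0.35×0.33×0.76 + 0.79×0.33×0.24 = 0.277916
Posterior = 0.150348 / 0.277916 ≈ 0.5410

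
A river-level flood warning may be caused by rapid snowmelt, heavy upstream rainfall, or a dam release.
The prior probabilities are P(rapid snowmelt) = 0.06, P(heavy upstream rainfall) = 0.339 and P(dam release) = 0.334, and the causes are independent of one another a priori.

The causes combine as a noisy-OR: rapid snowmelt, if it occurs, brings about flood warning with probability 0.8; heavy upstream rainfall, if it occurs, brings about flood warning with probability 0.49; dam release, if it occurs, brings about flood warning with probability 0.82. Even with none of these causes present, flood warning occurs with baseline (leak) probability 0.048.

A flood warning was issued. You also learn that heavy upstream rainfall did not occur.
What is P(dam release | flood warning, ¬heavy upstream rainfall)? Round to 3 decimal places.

P(dam release | flood warning, ¬heavy upstream rainfall) ≈ 0.817

Under noisy-OR, P(flood warning | causes) = 1 − (1−0.048)·∏(1−qᵢ) over the active causes.
For the numerator, keep only dam release=true terms: 0.260160 + 0.019353 = 0.279513
Normalizer over all consistent configurations: 0.048×0.94×0.666 + 0.82864×0.94×0.334 + 0.8096×0.06×0.666 + 0.965728×0.06×0.334 = 0.341915
Posterior = 0.279513 / 0.341915 ≈ 0.817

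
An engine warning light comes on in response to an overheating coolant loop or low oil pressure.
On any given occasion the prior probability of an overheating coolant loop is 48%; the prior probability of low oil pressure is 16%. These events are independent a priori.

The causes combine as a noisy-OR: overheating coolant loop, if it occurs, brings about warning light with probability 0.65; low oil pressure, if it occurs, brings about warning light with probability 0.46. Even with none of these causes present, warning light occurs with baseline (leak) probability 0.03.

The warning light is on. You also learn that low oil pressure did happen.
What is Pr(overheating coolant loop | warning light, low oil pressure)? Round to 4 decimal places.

Pr(overheating coolant loop | warning light, low oil pressure) ≈ 0.6129

Under noisy-OR, P(warning light | causes) = 1 − (1−0.03)·∏(1−qᵢ) over the active causes.
P(warning light | low oil pressure) = 0.4762×0.52 + 0.81667×0.48 = 0.247624 + 0.392002 = 0.639626
Of this, 0.392002 comes from 0.81667×0.48 (the overheating coolant loop=true cases).
Hence the posterior is 0.392002/0.639626 ≈ 0.6129.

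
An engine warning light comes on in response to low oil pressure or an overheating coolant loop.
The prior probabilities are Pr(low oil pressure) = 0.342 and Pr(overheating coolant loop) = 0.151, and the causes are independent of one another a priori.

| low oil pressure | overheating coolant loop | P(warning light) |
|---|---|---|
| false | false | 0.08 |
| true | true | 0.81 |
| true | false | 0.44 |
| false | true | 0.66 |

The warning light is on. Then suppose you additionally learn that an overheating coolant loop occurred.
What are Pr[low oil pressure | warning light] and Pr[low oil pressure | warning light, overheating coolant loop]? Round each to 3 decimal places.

Pr[low oil pressure | warning light] ≈ 0.606; Pr[low oil pressure | warning light, overheating coolant loop] ≈ 0.389

Numerator (weight on configurations with low oil pressure): 0.127758 + 0.041830 = 0.169588
Normalizer over all consistent configurations: 0.08×0.658×0.849 + 0.66×0.658×0.151 + 0.44×0.342×0.849 + 0.81×0.342×0.151 = 0.279855
P(low oil pressure | warning light) = 0.169588/0.279855 ≈ 0.606

Now also conditioning on overheating coolant loop=true:
By total probability over both values of low oil pressure:
  P(warning light | overheating coolant loop) = 0.66*0.658 + 0.81*0.342
        = 0.434280 + 0.277020 = 0.711300
Keeping only the low oil pressure-present terms gives 0.277020, so
  P(low oil pressure | warning light, overheating coolant loop) = 0.277020 / 0.711300 ≈ 0.389
— overheating coolant loop explains away the evidence for low oil pressure.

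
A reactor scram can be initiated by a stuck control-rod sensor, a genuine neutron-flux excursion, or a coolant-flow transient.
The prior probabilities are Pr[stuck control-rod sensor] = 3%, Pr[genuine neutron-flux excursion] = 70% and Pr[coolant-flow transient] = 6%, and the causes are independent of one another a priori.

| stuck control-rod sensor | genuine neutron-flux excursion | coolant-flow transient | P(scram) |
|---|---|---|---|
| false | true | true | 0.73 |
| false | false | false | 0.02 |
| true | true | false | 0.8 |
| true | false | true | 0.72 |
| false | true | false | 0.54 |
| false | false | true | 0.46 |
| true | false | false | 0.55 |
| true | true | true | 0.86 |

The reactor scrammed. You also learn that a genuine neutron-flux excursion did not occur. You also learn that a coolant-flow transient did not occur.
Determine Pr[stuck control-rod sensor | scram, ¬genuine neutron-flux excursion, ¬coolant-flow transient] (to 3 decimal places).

P(scram | ¬genuine neutron-flux excursion, ¬coolant-flow transient) = 0.02*0.97 + 0.55*0.03 = 0.019400 + 0.016500 = 0.035900
The stuck control-rod sensor-present share is 0.55*0.03 = 0.016500.
So P(stuck control-rod sensor | scram, ¬genuine neutron-flux excursion, ¬coolant-flow transient) = 0.016500/0.035900 ≈ 0.460.

Pr[stuck control-rod sensor | scram, ¬genuine neutron-flux excursion, ¬coolant-flow transient] ≈ 0.460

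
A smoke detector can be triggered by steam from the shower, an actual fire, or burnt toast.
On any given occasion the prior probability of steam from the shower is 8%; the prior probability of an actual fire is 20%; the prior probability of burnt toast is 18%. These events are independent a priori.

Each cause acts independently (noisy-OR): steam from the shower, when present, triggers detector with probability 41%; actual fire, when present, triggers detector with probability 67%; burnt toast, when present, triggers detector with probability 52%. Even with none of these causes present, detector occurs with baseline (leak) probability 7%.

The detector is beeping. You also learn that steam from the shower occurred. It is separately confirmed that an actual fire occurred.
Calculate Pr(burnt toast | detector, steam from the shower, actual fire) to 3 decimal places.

Under noisy-OR, P(detector | causes) = 1 − (1−0.07)·∏(1−qᵢ) over the active causes.
By total probability over both values of burnt toast:
  P(detector | steam from the shower, actual fire) = 0.818929·0.82 + 0.913086·0.18
        = 0.671522 + 0.164355 = 0.835877
Keeping only the burnt toast-present terms gives 0.164355, so
  P(burnt toast | detector, steam from the shower, actual fire) = 0.164355 / 0.835877 ≈ 0.197

Pr(burnt toast | detector, steam from the shower, actual fire) ≈ 0.197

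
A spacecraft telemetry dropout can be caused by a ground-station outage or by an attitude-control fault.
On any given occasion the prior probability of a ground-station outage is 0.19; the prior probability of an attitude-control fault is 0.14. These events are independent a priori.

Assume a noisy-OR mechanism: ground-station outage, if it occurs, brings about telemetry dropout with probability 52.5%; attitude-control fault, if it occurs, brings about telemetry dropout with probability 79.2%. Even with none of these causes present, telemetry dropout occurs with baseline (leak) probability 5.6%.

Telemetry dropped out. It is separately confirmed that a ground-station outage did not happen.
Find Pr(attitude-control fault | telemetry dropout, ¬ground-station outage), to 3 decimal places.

Under noisy-OR, P(telemetry dropout | causes) = 1 − (1−0.056)·∏(1−qᵢ) over the active causes.
P(telemetry dropout | ¬ground-station outage) = 0.056×0.86 + 0.803648×0.14 = 0.048160 + 0.112511 = 0.160671
The attitude-control fault-present share is 0.803648×0.14 = 0.112511.
So P(attitude-control fault | telemetry dropout, ¬ground-station outage) = 0.112511/0.160671 ≈ 0.700.

Pr(attitude-control fault | telemetry dropout, ¬ground-station outage) ≈ 0.700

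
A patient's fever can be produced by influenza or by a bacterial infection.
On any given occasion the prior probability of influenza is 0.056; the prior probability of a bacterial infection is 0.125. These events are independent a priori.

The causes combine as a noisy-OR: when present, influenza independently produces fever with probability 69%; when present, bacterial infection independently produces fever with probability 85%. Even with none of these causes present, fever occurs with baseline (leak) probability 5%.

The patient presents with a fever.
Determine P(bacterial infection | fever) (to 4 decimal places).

P(bacterial infection | fever) ≈ 0.5871

Under noisy-OR, P(fever | causes) = 1 − (1−0.05)·∏(1−qᵢ) over the active causes.
P(fever) = 0.05·0.944·0.875 + 0.8575·0.944·0.125 + 0.7055·0.056·0.875 + 0.955825·0.056·0.125 = 0.041300 + 0.101185 + 0.034570 + 0.006691 = 0.183746
Restricting to configurations with bacterial infection present: 0.101185 + 0.006691 = 0.107876.
P(bacterial infection | fever) = 0.107876 / 0.183746 ≈ 0.5871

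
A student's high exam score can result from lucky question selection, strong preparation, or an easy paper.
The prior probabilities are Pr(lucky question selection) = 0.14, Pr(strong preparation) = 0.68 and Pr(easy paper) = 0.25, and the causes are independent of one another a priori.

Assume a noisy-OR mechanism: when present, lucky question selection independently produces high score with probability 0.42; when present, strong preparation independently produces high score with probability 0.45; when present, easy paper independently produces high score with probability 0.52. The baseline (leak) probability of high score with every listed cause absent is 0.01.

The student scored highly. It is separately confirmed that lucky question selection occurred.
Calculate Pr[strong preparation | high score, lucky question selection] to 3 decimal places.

Under noisy-OR, P(high score | causes) = 1 − (1−0.01)·∏(1−qᵢ) over the active causes.
Enumerate the 4 (strong preparation, easy paper) configurations and weight by the priors:
  P(high score | lucky question selection) = 0.4258×0.32×0.75 + 0.724384×0.32×0.25 + 0.68419×0.68×0.75 + 0.848411×0.68×0.25
        = 0.102192 + 0.057951 + 0.348937 + 0.144230 = 0.653310
The terms with strong preparation present sum to 0.493167, so
  P(strong preparation | high score, lucky question selection) = 0.493167 / 0.653310 ≈ 0.755

Pr[strong preparation | high score, lucky question selection] ≈ 0.755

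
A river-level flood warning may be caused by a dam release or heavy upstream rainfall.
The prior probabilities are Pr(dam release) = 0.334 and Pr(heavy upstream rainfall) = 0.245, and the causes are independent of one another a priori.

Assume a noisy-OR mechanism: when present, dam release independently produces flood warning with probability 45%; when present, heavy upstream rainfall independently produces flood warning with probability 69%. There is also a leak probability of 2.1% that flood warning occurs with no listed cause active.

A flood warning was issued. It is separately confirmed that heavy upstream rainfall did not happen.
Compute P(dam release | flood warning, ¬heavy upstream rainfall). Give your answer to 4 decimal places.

Under noisy-OR, P(flood warning | causes) = 1 − (1−0.021)·∏(1−qᵢ) over the active causes.
P(flood warning | ¬heavy upstream rainfall) = 0.021×0.666 + 0.46155×0.334 = 0.013986 + 0.154158 = 0.168144
Restricting to configurations with dam release present: 0.46155×0.334 = 0.154158.
Hence the posterior is 0.154158/0.168144 ≈ 0.9168.

P(dam release | flood warning, ¬heavy upstream rainfall) ≈ 0.9168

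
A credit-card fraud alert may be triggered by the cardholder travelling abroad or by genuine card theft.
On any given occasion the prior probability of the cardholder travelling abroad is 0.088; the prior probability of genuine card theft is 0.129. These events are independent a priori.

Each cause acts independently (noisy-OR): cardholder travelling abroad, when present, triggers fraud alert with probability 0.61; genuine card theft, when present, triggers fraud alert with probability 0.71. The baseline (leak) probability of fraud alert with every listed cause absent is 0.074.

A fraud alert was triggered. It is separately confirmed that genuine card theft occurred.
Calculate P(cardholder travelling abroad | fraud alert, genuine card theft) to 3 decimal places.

Under noisy-OR, P(fraud alert | causes) = 1 − (1−0.074)·∏(1−qᵢ) over the active causes.
For the numerator, keep only cardholder travelling abroad=true terms: 0.895269×0.088 = 0.078784
Denominator P(fraud alert | genuine card theft): 0.73146×0.912 + 0.895269×0.088 = 0.745876
P(cardholder travelling abroad | fraud alert, genuine card theft) = 0.078784/0.745876 ≈ 0.106

P(cardholder travelling abroad | fraud alert, genuine card theft) ≈ 0.106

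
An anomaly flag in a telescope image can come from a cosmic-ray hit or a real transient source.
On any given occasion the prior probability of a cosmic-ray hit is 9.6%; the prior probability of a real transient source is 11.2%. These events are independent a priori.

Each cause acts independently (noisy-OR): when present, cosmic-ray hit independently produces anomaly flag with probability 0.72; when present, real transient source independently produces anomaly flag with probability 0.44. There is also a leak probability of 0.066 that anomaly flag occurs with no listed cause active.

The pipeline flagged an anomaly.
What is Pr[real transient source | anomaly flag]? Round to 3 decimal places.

Under noisy-OR, P(anomaly flag | causes) = 1 − (1−0.066)·∏(1−qᵢ) over the active causes.
Enumerate the 4 (cosmic-ray hit, real transient source) configurations and weight by the priors:
  P(anomaly flag) = 0.066×0.904×0.888 + 0.47696×0.904×0.112 + 0.73848×0.096×0.888 + 0.853549×0.096×0.112
        = 0.052982 + 0.048291 + 0.062954 + 0.009177 = 0.173404
Configurations with real transient source contribute 0.057468, so
  P(real transient source | anomaly flag) = 0.057468 / 0.173404 ≈ 0.331

Pr[real transient source | anomaly flag] ≈ 0.331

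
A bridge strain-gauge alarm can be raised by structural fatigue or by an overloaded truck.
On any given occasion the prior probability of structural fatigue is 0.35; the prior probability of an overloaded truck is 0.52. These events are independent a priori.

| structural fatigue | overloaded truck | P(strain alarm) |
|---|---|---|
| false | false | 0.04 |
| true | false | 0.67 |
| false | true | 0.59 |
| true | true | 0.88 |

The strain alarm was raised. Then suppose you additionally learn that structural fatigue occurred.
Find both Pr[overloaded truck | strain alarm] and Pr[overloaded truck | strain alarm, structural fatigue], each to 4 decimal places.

P(strain alarm) = 0.04×0.65×0.48 + 0.59×0.65×0.52 + 0.67×0.35×0.48 + 0.88×0.35×0.52 = 0.012480 + 0.199420 + 0.112560 + 0.160160 = 0.484620
The overloaded truck-present share is 0.199420 + 0.160160 = 0.359580.
P(overloaded truck | strain alarm) = 0.359580 / 0.484620 ≈ 0.7420

With the extra evidence:
For the numerator, keep only overloaded truck=true terms: 0.88*0.52 = 0.457600
The normalizing constant is 0.67*0.48 + 0.88*0.52 = 0.779200
Posterior = 0.457600 / 0.779200 ≈ 0.5873
— structural fatigue explains away the evidence for overloaded truck.

Pr[overloaded truck | strain alarm] ≈ 0.7420; Pr[overloaded truck | strain alarm, structural fatigue] ≈ 0.5873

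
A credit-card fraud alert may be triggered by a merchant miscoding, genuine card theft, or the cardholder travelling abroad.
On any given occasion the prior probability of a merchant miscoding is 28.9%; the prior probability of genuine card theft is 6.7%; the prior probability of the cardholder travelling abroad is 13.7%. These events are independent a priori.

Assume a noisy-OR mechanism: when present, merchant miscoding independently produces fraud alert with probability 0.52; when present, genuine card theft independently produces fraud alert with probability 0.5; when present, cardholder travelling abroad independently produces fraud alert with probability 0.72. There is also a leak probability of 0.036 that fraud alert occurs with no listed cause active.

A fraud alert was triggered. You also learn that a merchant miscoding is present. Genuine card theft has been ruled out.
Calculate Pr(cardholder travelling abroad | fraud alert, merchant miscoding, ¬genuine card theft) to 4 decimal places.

Under noisy-OR, P(fraud alert | causes) = 1 − (1−0.036)·∏(1−qᵢ) over the active causes.
P(fraud alert | merchant miscoding, ¬genuine card theft) = 0.53728·0.863 + 0.870438·0.137 = 0.463673 + 0.119250 = 0.582923
Of this, 0.119250 comes from 0.870438·0.137 (the cardholder travelling abroad=true cases).
Hence the posterior is 0.119250/0.582923 ≈ 0.2046.

Pr(cardholder travelling abroad | fraud alert, merchant miscoding, ¬genuine card theft) ≈ 0.2046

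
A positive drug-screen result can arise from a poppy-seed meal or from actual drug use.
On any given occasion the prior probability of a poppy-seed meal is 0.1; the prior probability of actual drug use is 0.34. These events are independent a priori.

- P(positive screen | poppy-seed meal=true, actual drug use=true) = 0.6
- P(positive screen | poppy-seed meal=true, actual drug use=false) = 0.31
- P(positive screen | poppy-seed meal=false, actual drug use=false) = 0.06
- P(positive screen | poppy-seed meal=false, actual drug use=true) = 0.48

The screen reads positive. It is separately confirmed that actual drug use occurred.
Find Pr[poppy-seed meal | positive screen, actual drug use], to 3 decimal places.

By total probability over both values of poppy-seed meal:
  P(positive screen | actual drug use) = 0.48·0.9 + 0.6·0.1
        = 0.432000 + 0.060000 = 0.492000
Configurations with poppy-seed meal contribute 0.060000, so
  P(poppy-seed meal | positive screen, actual drug use) = 0.060000 / 0.492000 ≈ 0.122

Pr[poppy-seed meal | positive screen, actual drug use] ≈ 0.122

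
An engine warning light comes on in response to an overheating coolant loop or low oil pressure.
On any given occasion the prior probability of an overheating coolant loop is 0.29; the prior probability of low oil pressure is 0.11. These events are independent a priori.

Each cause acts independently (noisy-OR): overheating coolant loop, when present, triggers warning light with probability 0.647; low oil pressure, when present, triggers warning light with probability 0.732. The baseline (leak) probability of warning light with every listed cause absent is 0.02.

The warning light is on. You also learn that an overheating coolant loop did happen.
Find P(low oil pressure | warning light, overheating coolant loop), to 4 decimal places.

Under noisy-OR, P(warning light | causes) = 1 − (1−0.02)·∏(1−qᵢ) over the active causes.
For the numerator, keep only low oil pressure=true terms: 0.907288×0.11 = 0.099802
Normalizer over all consistent configurations: 0.65406×0.89 + 0.907288×0.11 = 0.681915
P(low oil pressure | warning light, overheating coolant loop) = 0.099802/0.681915 ≈ 0.1464

P(low oil pressure | warning light, overheating coolant loop) ≈ 0.1464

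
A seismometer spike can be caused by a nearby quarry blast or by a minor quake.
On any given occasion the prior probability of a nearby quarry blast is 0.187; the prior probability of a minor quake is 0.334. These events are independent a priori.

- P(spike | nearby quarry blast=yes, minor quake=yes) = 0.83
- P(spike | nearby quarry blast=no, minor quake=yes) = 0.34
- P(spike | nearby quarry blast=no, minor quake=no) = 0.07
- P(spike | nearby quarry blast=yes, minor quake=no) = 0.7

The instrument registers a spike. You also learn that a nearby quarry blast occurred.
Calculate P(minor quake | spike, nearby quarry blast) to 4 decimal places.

P(minor quake | spike, nearby quarry blast) ≈ 0.3729

P(spike | nearby quarry blast) = 0.7·0.666 + 0.83·0.334 = 0.466200 + 0.277220 = 0.743420
Of this, 0.277220 comes from 0.83·0.334 (the minor quake=true cases).
Hence the posterior is 0.277220/0.743420 ≈ 0.3729.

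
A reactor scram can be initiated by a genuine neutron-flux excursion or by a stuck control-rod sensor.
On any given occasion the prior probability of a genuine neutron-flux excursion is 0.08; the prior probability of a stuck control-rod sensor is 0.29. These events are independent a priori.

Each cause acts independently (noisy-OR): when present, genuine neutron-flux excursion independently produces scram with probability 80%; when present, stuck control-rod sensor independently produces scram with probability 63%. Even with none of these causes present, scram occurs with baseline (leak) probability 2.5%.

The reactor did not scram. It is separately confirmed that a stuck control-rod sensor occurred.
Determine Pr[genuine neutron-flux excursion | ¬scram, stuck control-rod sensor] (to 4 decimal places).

Pr[genuine neutron-flux excursion | ¬scram, stuck control-rod sensor] ≈ 0.0171

Under noisy-OR, P(scram | causes) = 1 − (1−0.025)·∏(1−qᵢ) over the active causes.
For the numerator, keep only genuine neutron-flux excursion=true terms: 0.07215·0.08 = 0.005772
Normalizer over all consistent configurations: 0.36075·0.92 + 0.07215·0.08 = 0.337662
P(genuine neutron-flux excursion | ¬scram, stuck control-rod sensor) = 0.005772/0.337662 ≈ 0.0171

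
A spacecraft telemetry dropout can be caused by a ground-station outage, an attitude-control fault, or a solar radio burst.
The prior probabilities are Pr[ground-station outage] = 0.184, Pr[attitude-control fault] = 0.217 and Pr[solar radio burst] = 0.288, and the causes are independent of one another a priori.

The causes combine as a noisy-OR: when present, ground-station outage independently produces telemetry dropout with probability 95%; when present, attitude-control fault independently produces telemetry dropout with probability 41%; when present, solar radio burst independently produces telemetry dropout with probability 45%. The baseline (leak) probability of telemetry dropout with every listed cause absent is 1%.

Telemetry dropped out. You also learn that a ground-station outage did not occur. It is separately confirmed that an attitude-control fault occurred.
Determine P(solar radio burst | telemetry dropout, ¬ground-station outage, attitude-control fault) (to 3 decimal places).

P(solar radio burst | telemetry dropout, ¬ground-station outage, attitude-control fault) ≈ 0.398

Under noisy-OR, P(telemetry dropout | causes) = 1 − (1−0.01)·∏(1−qᵢ) over the active causes.
P(telemetry dropout | ¬ground-station outage, attitude-control fault) = 0.4159*0.712 + 0.678745*0.288 = 0.296121 + 0.195479 = 0.491600
Of this, 0.195479 comes from 0.678745*0.288 (the solar radio burst=true cases).
P(solar radio burst | telemetry dropout, ¬ground-station outage, attitude-control fault) = 0.195479 / 0.491600 ≈ 0.398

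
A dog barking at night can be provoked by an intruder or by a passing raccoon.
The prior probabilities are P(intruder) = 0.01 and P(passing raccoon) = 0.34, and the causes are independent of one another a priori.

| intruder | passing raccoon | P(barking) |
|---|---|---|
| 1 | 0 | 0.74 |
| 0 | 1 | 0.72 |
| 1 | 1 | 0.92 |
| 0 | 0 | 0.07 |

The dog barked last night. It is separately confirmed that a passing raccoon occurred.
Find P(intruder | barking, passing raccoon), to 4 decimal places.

For the numerator, keep only intruder=true terms: 0.92×0.01 = 0.009200
Normalizer over all consistent configurations: 0.72×0.99 + 0.92×0.01 = 0.722000
P(intruder | barking, passing raccoon) = 0.009200/0.722000 ≈ 0.0127

P(intruder | barking, passing raccoon) ≈ 0.0127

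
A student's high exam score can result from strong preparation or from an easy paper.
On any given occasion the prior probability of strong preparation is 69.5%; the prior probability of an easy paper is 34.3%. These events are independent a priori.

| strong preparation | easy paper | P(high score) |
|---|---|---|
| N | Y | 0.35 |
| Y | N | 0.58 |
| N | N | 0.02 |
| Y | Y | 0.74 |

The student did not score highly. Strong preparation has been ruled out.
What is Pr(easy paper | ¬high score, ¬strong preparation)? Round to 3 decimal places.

Numerator (weight on configurations with easy paper): 0.65*0.343 = 0.222950
Denominator P(¬high score | ¬strong preparation): 0.98*0.657 + 0.65*0.343 = 0.866810
Posterior = 0.222950 / 0.866810 ≈ 0.257

Pr(easy paper | ¬high score, ¬strong preparation) ≈ 0.257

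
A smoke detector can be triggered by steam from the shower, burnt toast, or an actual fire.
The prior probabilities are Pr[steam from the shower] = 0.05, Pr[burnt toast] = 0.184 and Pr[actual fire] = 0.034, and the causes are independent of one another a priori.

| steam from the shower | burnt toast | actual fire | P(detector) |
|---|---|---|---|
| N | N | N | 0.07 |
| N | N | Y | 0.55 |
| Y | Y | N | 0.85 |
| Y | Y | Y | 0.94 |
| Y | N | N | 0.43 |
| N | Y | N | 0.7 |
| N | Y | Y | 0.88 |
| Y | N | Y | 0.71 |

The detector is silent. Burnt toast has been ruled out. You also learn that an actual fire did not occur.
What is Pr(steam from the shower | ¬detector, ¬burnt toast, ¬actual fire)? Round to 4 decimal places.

P(¬detector | ¬burnt toast, ¬actual fire) = 0.93*0.95 + 0.57*0.05 = 0.883500 + 0.028500 = 0.912000
The steam from the shower-present share is 0.57*0.05 = 0.028500.
Hence the posterior is 0.028500/0.912000 ≈ 0.0313.

Pr(steam from the shower | ¬detector, ¬burnt toast, ¬actual fire) ≈ 0.0313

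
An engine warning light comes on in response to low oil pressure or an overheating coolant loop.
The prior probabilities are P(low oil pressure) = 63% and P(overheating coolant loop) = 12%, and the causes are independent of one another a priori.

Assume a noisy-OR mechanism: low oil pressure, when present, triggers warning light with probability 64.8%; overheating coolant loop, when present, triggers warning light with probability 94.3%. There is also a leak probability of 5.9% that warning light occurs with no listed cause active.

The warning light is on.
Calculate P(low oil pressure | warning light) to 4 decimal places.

Under noisy-OR, P(warning light | causes) = 1 − (1−0.059)·∏(1−qᵢ) over the active causes.
Weight on low oil pressure=true, given the evidence: 0.370765 + 0.074173 = 0.444938
The normalizing constant is 0.059·0.37·0.88 + 0.946363·0.37·0.12 + 0.668768·0.63·0.88 + 0.98112·0.63·0.12 = 0.506167
P(low oil pressure | warning light) = 0.444938/0.506167 ≈ 0.8790

P(low oil pressure | warning light) ≈ 0.8790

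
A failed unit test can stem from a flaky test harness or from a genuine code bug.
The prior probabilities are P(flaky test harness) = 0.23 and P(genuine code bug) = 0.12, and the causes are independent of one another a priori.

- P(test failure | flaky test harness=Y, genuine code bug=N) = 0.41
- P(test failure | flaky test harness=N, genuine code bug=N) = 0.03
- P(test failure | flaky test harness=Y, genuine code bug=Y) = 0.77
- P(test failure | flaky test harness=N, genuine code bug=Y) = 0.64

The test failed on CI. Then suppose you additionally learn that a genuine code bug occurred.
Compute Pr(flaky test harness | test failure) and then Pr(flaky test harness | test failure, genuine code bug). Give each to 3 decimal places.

Pr(flaky test harness | test failure) ≈ 0.567; Pr(flaky test harness | test failure, genuine code bug) ≈ 0.264

P(test failure) = 0.03×0.77×0.88 + 0.64×0.77×0.12 + 0.41×0.23×0.88 + 0.77×0.23×0.12 = 0.020328 + 0.059136 + 0.082984 + 0.021252 = 0.183700
Of this, 0.104236 comes from 0.082984 + 0.021252 (the flaky test harness=true cases).
So P(flaky test harness | test failure) = 0.104236/0.183700 ≈ 0.567.

Now condition on the additional information:
For the numerator, keep only flaky test harness=true terms: 0.77×0.23 = 0.177100
The normalizing constant is 0.64×0.77 + 0.77×0.23 = 0.669900
Posterior = 0.177100 / 0.669900 ≈ 0.264
Conditioning on genuine code bug lowers the posterior on flaky test harness: the classic explaining-away effect in a common-effect structure.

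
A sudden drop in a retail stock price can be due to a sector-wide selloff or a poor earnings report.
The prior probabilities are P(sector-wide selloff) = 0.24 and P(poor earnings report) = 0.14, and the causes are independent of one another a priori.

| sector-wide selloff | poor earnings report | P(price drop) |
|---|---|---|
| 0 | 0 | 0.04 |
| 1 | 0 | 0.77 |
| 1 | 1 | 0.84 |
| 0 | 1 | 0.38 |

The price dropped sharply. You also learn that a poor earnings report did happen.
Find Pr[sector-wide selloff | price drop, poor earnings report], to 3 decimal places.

For the numerator, keep only sector-wide selloff=true terms: 0.84·0.24 = 0.201600
Normalizer over all consistent configurations: 0.38·0.76 + 0.84·0.24 = 0.490400
P(sector-wide selloff | price drop, poor earnings report) = 0.201600/0.490400 ≈ 0.411

Pr[sector-wide selloff | price drop, poor earnings report] ≈ 0.411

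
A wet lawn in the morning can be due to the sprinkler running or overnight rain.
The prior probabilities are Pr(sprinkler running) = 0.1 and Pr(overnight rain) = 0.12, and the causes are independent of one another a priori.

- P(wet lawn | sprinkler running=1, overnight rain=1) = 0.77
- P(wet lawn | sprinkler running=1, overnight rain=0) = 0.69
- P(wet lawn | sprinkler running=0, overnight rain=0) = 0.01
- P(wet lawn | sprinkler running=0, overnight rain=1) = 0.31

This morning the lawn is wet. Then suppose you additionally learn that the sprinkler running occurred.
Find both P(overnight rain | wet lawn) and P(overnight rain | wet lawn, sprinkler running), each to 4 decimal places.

Sum P(wet lawn|·) weighted by the priors over the 4 (sprinkler running, overnight rain) configurations:
  P(wet lawn) = 0.01×0.9×0.88 + 0.31×0.9×0.12 + 0.69×0.1×0.88 + 0.77×0.1×0.12
        = 0.007920 + 0.033480 + 0.060720 + 0.009240 = 0.111360
Keeping only the overnight rain-present terms gives 0.042720, so
  P(overnight rain | wet lawn) = 0.042720 / 0.111360 ≈ 0.3836

With the extra evidence:
Sum P(wet lawn|·) weighted by the priors over both values of overnight rain:
  P(wet lawn | sprinkler running) = 0.69·0.88 + 0.77·0.12
        = 0.607200 + 0.092400 = 0.699600
Configurations with overnight rain contribute 0.092400, so
  P(overnight rain | wet lawn, sprinkler running) = 0.092400 / 0.699600 ≈ 0.1321
Conditioning on sprinkler running lowers the posterior on overnight rain: the classic explaining-away effect in a common-effect structure.

P(overnight rain | wet lawn) ≈ 0.3836; P(overnight rain | wet lawn, sprinkler running) ≈ 0.1321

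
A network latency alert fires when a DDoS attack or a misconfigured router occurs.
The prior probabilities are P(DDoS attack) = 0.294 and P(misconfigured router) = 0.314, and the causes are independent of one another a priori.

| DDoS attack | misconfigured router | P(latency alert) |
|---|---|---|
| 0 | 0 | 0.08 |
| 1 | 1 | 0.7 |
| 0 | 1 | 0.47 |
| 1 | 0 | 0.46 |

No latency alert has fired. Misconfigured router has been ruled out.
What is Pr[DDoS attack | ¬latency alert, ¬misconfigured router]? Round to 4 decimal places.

Pr[DDoS attack | ¬latency alert, ¬misconfigured router] ≈ 0.1964

P(¬latency alert | ¬misconfigured router) = 0.92×0.706 + 0.54×0.294 = 0.649520 + 0.158760 = 0.808280
Of this, 0.158760 comes from 0.54×0.294 (the DDoS attack=true cases).
So P(DDoS attack | ¬latency alert, ¬misconfigured router) = 0.158760/0.808280 ≈ 0.1964.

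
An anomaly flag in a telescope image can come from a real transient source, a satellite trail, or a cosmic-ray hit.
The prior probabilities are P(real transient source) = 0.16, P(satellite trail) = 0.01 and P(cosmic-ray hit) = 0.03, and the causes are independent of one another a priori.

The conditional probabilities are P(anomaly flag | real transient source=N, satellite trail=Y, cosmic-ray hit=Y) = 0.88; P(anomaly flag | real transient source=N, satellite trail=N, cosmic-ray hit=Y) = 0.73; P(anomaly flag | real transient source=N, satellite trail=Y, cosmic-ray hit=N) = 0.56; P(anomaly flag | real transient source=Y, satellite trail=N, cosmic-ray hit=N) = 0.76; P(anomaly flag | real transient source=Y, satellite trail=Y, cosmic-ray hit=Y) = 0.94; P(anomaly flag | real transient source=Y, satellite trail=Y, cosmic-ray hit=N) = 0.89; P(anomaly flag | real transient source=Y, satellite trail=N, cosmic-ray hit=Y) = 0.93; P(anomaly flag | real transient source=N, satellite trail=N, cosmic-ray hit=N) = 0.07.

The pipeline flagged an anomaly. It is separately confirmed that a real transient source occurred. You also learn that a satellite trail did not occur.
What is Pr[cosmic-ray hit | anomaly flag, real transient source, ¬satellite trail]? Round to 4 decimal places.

Pr[cosmic-ray hit | anomaly flag, real transient source, ¬satellite trail] ≈ 0.0365

P(anomaly flag | real transient source, ¬satellite trail) = 0.76·0.97 + 0.93·0.03 = 0.737200 + 0.027900 = 0.765100
Restricting to configurations with cosmic-ray hit present: 0.93·0.03 = 0.027900.
So P(cosmic-ray hit | anomaly flag, real transient source, ¬satellite trail) = 0.027900/0.765100 ≈ 0.0365.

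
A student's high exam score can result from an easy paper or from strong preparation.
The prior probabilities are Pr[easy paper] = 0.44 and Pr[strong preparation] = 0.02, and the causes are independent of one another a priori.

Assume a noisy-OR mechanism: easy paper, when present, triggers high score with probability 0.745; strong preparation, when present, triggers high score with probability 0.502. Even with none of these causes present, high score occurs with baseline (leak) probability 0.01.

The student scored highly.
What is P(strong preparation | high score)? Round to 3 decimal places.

P(strong preparation | high score) ≈ 0.039

Under noisy-OR, P(high score | causes) = 1 − (1−0.01)·∏(1−qᵢ) over the active causes.
P(high score) = 0.01·0.56·0.98 + 0.50698·0.56·0.02 + 0.74755·0.44·0.98 + 0.87428·0.44·0.02 = 0.005488 + 0.005678 + 0.322344 + 0.007694 = 0.341204
Of this, 0.013372 comes from 0.005678 + 0.007694 (the strong preparation=true cases).
So P(strong preparation | high score) = 0.013372/0.341204 ≈ 0.039.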